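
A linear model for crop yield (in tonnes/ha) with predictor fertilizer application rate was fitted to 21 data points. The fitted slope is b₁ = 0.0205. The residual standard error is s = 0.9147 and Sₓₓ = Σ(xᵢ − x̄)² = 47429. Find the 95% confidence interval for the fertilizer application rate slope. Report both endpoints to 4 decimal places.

(0.0117, 0.0293)

SE(b₁) = s/√Sₓₓ = 0.9147/√47429 = 0.00420007.
df = n − 2 = 19.
t* = t_{0.025, 19} = 2.093024.
Margin = t* × SE = 2.093024 × 0.00420007 = 0.008791.
CI: 0.0205 ± 0.008791 → (0.0117, 0.0293).
With 95% confidence, each one-unit increase in fertilizer application rate is associated with a change of between 0.0117 and 0.0293 tonnes/ha in crop yield.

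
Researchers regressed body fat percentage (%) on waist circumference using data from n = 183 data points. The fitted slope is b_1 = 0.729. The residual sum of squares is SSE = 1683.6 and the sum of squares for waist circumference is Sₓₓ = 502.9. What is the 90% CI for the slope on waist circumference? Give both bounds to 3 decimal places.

MSE = SSE/(n − 2) = 1683.6/181 = 9.30166.
SE(b_1) = √(MSE/Sₓₓ) = √(9.30166/502.9) = 0.136.
df = n − 2 = 181.
t* = t_{0.05, 181} = 1.653316.
Margin = t* × SE = 1.653316 × 0.136 = 0.22485.
CI: 0.729 ± 0.22485 → (0.504, 0.954).
With 90% confidence, each one-unit increase in waist circumference is associated with a change of between 0.504 and 0.954 % in body fat percentage.

(0.504, 0.954)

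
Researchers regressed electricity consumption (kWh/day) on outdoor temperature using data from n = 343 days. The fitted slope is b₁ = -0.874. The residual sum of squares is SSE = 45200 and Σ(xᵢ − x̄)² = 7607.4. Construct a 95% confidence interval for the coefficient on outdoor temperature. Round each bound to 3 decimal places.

(-1.134, -0.614)

MSE = SSE/(n − 2) = 45200/341 = 132.551.
SE(b₁) = √(MSE/Sₓₓ) = √(132.551/7607.4) = 0.132.
df = n − 2 = 341.
t* = t_{0.025, 341} = 1.966945.
Margin = t* × SE = 1.966945 × 0.132 = 0.25964.
CI: -0.874 ± 0.25964 → (-1.134, -0.614).
With 95% confidence, each one-unit increase in outdoor temperature is associated with a change of between -1.134 and -0.614 kWh/day in electricity consumption.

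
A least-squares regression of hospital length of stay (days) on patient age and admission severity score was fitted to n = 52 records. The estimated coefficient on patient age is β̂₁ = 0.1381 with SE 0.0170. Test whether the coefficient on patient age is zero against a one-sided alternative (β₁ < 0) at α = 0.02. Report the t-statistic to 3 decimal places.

H₀: β₁ = 0 vs H₁: β₁ < 0.
t = (β̂₁ − β₁⁰)/SE = 0.1381 / 0.0170 = 8.124.
df = n − k − 1 = 52 − 2 − 1 = 49.
One-sided p ≈ 1.0000, which is ≥ 0.02, so fail to reject H₀.
The data do not give significant evidence that the true slope on patient age is negative, holding the other predictors fixed.

t = 8.124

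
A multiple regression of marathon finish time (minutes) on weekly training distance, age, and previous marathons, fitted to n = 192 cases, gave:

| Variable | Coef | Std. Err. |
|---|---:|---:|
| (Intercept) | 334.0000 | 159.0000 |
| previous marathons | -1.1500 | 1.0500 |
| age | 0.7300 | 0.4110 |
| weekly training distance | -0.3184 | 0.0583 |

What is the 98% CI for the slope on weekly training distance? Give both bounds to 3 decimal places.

Read off: b = -0.3184, SE = 0.0583 for weekly training distance.
df = n − k − 1 = 192 − 3 − 1 = 188.
t* = t_{0.01, 188} = 2.346346.
Margin = t* × SE = 2.346346 × 0.0583 = 0.13679.
CI: -0.3184 ± 0.13679 → (-0.455, -0.182).

(-0.455, -0.182)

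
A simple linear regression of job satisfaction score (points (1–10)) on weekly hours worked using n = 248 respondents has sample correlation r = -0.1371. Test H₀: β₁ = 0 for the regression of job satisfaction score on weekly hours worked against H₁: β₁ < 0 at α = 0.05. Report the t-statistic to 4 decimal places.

t = -2.1708

t = r·√(n − 2)/√(1 − r²) = -0.1371·√246/√0.981204 = -2.1708.
df = n − 2 = 246.
One-sided p ≈ 0.0155, which is < 0.05, so reject H₀.
There is evidence of a linear association between weekly hours worked and job satisfaction score.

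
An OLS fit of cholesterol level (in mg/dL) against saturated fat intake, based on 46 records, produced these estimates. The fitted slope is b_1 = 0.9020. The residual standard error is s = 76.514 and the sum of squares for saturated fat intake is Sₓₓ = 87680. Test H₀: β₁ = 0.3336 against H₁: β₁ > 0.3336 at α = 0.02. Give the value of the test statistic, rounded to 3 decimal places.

t = 2.200

SE(b_1) = s/√Sₓₓ = 76.514/√87680 = 0.258399.
t = (0.9020 − 0.3336) / 0.258399 = 2.200.
df = n − 2 = 44.
One-sided p ≈ 0.0166, which is < 0.02, so reject H₀.
There is evidence that the true slope on saturated fat intake exceeds 0.3336 mg/dL per unit.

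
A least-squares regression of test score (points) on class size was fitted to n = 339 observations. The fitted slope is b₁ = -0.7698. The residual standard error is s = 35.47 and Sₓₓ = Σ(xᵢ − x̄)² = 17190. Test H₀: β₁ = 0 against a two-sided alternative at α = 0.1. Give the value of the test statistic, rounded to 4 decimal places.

SE(b₁) = s/√Sₓₓ = 35.47/√17190 = 0.270535.
t = -0.7698 / 0.270535 = -2.8455.
df = n − 2 = 337.
Two-sided p ≈ 0.0047, which is < 0.1, so reject H₀.
There is evidence that class size is associated with test score.

t = -2.8455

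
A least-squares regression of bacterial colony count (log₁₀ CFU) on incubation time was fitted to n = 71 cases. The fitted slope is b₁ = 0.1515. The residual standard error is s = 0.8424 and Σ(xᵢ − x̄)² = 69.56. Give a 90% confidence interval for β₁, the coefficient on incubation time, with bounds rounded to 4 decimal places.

(-0.0169, 0.3199)

SE(b₁) = s/√Sₓₓ = 0.8424/√69.56 = 0.101004.
df = n − 2 = 69.
t* = t_{0.05, 69} = 1.667239.
Margin = t* × SE = 1.667239 × 0.101004 = 0.168398.
CI: 0.1515 ± 0.168398 → (-0.0169, 0.3199).
With 90% confidence, each one-unit increase in incubation time is associated with a change of between -0.0169 and 0.3199 log₁₀ CFU in bacterial colony count.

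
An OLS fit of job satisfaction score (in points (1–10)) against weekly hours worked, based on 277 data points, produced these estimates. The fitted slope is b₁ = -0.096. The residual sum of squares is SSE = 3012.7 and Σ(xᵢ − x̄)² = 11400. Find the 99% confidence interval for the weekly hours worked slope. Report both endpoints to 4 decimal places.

(-0.1764, -0.0156)

MSE = SSE/(n − 2) = 3012.7/275 = 10.9553.
SE(b₁) = √(MSE/Sₓₓ) = √(10.9553/11400) = 0.0309998.
df = n − 2 = 275.
t* = t_{0.005, 275} = 2.593825.
Margin = t* × SE = 2.593825 × 0.0309998 = 0.080408.
CI: -0.096 ± 0.080408 → (-0.1764, -0.0156).
With 99% confidence, each one-unit increase in weekly hours worked is associated with a change of between -0.1764 and -0.0156 points (1–10) in job satisfaction score.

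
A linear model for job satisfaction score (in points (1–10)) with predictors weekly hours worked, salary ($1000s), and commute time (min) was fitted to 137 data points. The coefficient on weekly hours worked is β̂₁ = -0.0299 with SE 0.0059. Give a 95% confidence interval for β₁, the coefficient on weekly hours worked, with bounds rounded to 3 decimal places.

df = n − k − 1 = 137 − 3 − 1 = 133.
t* = t_{0.025, 133} = 1.977961.
Margin = t* × SE = 1.977961 × 0.0059 = 0.01167.
CI: -0.0299 ± 0.01167 → (-0.042, -0.018).
With 95% confidence, each one-unit increase in weekly hours worked is associated with a change of between -0.042 and -0.018 points (1–10) in job satisfaction score, holding the other predictors fixed.

(-0.042, -0.018)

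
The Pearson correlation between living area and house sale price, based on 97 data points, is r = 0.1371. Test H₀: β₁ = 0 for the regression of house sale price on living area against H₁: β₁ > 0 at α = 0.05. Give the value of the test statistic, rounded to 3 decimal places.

t = r·√(n − 2)/√(1 − r²) = 0.1371·√95/√0.981204 = 1.349.
df = n − 2 = 95.
One-sided p ≈ 0.0903, which is ≥ 0.05, so fail to reject H₀.
The data do not give significant evidence of a linear association between living area and house sale price.

t = 1.349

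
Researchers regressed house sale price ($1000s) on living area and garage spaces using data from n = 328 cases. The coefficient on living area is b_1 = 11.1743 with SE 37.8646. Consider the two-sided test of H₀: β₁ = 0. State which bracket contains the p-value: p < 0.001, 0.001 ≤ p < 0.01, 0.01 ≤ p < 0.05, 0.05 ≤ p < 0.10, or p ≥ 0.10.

p ≥ 0.10

t = 11.1743 / 37.8646 = 0.295.
df = n − k − 1 = 328 − 2 − 1 = 325.
Two-sided p = 2·P(T_{325} > |t|) ≈ 0.7681.
So p ≥ 0.10.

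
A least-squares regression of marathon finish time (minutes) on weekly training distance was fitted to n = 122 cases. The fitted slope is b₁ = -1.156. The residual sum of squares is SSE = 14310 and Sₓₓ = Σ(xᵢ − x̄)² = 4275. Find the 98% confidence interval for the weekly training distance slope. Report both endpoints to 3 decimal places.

(-1.550, -0.762)

MSE = SSE/(n − 2) = 14310/120 = 119.25.
SE(b₁) = √(MSE/Sₓₓ) = √(119.25/4275) = 0.167017.
df = n − 2 = 120.
t* = t_{0.01, 120} = 2.357825.
Margin = t* × SE = 2.357825 × 0.167017 = 0.39380.
CI: -1.156 ± 0.39380 → (-1.550, -0.762).
With 98% confidence, each one-unit increase in weekly training distance is associated with a change of between -1.550 and -0.762 minutes in marathon finish time.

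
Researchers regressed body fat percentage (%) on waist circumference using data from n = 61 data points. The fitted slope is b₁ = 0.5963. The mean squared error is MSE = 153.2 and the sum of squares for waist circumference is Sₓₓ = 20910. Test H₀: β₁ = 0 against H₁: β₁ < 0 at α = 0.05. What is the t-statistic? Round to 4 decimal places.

SE(b₁) = √(MSE/Sₓₓ) = √(153.2/20910) = 0.0855958.
t = 0.5963 / 0.0855958 = 6.9665.
df = n − 2 = 59.
One-sided p ≈ 1.0000, which is ≥ 0.05, so fail to reject H₀.
The data do not give significant evidence that the true slope on waist circumference is negative.

t = 6.9665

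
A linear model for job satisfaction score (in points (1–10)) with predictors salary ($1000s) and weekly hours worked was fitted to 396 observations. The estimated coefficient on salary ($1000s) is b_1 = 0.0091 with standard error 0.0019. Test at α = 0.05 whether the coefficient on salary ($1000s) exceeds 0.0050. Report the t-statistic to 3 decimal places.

H₀: β₁ = 0.0050 vs H₁: β₁ > 0.0050.
t = (b_1 − β₁⁰)/SE = (0.0091 − 0.0050) / 0.0019 = 2.158.
df = n − k − 1 = 396 − 2 − 1 = 393.
One-sided p ≈ 0.0158, which is < 0.05, so reject H₀.
There is evidence that the true slope on salary ($1000s) exceeds 0.0050 points (1–10) per unit, holding the other predictors fixed.

t = 2.158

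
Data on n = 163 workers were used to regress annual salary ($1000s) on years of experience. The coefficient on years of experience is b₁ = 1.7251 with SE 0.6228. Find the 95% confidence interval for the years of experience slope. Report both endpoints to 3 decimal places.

(0.495, 2.955)

df = n − 2 = 163 − 2 = 161.
t* = t_{0.025, 161} = 1.974808.
Margin = t* × SE = 1.974808 × 0.6228 = 1.22991.
CI: 1.7251 ± 1.22991 → (0.495, 2.955).
With 95% confidence, each one-unit increase in years of experience is associated with a change of between 0.495 and 2.955 $1000s in annual salary.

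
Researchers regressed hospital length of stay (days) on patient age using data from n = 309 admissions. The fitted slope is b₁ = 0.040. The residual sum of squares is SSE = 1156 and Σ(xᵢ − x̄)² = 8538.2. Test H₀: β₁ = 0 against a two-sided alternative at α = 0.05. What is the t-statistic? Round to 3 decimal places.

t = 1.905

MSE = SSE/(n − 2) = 1156/307 = 3.76547.
SE(b₁) = √(MSE/Sₓₓ) = √(3.76547/8538.2) = 0.0210004.
t = 0.040 / 0.0210004 = 1.905.
df = n − 2 = 307.
Two-sided p ≈ 0.0577, which is ≥ 0.05, so fail to reject H₀.
The data do not give significant evidence of an association between patient age and hospital length of stay.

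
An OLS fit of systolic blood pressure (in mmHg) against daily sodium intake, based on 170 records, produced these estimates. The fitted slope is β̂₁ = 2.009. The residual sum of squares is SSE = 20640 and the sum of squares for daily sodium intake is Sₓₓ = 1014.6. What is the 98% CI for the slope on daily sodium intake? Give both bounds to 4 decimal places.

(1.1917, 2.8263)

MSE = SSE/(n − 2) = 20640/168 = 122.857.
SE(β̂₁) = √(MSE/Sₓₓ) = √(122.857/1014.6) = 0.347979.
df = n − 2 = 168.
t* = t_{0.01, 168} = 2.348749.
Margin = t* × SE = 2.348749 × 0.347979 = 0.817315.
CI: 2.009 ± 0.817315 → (1.1917, 2.8263).
With 98% confidence, each one-unit increase in daily sodium intake is associated with a change of between 1.1917 and 2.8263 mmHg in systolic blood pressure.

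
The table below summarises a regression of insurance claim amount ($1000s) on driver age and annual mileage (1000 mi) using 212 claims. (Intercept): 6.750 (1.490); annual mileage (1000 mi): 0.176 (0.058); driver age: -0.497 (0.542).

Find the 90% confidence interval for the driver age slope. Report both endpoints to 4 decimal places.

Read off: b = -0.497, SE = 0.542 for driver age.
df = n − k − 1 = 212 − 2 − 1 = 209.
t* = t_{0.05, 209} = 1.652177.
Margin = t* × SE = 1.652177 × 0.542 = 0.895480.
CI: -0.497 ± 0.895480 → (-1.3925, 0.3985).

(-1.3925, 0.3985)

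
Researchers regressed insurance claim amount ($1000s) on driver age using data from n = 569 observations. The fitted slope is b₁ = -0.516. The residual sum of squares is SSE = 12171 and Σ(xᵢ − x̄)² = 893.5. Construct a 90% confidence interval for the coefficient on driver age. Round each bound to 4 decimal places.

(-0.7714, -0.2606)

MSE = SSE/(n − 2) = 12171/567 = 21.4656.
SE(b₁) = √(MSE/Sₓₓ) = √(21.4656/893.5) = 0.154997.
df = n − 2 = 567.
t* = t_{0.05, 567} = 1.647545.
Margin = t* × SE = 1.647545 × 0.154997 = 0.255365.
CI: -0.516 ± 0.255365 → (-0.7714, -0.2606).
With 90% confidence, each one-unit increase in driver age is associated with a change of between -0.7714 and -0.2606 $1000s in insurance claim amount.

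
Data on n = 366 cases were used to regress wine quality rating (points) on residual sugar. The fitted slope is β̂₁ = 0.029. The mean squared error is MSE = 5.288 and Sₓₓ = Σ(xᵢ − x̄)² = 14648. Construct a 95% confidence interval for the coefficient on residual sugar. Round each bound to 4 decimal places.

SE(β̂₁) = √(MSE/Sₓₓ) = √(5.288/14648) = 0.0190001.
df = n − 2 = 364.
t* = t_{0.025, 364} = 1.966503.
Margin = t* × SE = 1.966503 × 0.0190001 = 0.037364.
CI: 0.029 ± 0.037364 → (-0.0084, 0.0664).
With 95% confidence, each one-unit increase in residual sugar is associated with a change of between -0.0084 and 0.0664 points in wine quality rating.

(-0.0084, 0.0664)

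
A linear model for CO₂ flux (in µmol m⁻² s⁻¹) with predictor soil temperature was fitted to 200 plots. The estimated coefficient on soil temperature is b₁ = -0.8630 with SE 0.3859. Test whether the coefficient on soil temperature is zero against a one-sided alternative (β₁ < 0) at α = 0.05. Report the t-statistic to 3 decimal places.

t = -2.236

H₀: β₁ = 0 vs H₁: β₁ < 0.
t = (b₁ − β₁⁰)/SE = -0.8630 / 0.3859 = -2.236.
df = n − 2 = 200 − 2 = 198.
One-sided p ≈ 0.0132, which is < 0.05, so reject H₀.
There is evidence that the true slope on soil temperature is negative.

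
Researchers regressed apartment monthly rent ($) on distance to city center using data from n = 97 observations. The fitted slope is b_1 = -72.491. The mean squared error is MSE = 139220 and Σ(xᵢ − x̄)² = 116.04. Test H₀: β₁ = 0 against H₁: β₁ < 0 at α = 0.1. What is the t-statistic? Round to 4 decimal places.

t = -2.0928

SE(b_1) = √(MSE/Sₓₓ) = √(139220/116.04) = 34.6375.
t = -72.491 / 34.6375 = -2.0928.
df = n − 2 = 95.
One-sided p ≈ 0.0195, which is < 0.1, so reject H₀.
There is evidence that the true slope on distance to city center is negative.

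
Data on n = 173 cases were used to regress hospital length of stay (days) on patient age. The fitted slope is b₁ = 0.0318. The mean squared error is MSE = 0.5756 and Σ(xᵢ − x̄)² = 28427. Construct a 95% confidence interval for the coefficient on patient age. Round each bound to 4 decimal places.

(0.0229, 0.0407)

SE(b₁) = √(MSE/Sₓₓ) = √(0.5756/28427) = 0.00449982.
df = n − 2 = 171.
t* = t_{0.025, 171} = 1.973934.
Margin = t* × SE = 1.973934 × 0.00449982 = 0.008882.
CI: 0.0318 ± 0.008882 → (0.0229, 0.0407).
With 95% confidence, each one-unit increase in patient age is associated with a change of between 0.0229 and 0.0407 days in hospital length of stay.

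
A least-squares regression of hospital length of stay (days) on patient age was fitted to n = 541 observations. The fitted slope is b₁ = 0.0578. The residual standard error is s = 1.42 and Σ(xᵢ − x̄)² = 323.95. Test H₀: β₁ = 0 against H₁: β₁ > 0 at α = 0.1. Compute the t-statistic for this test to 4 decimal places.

t = 0.7326

SE(b₁) = s/√Sₓₓ = 1.42/√323.95 = 0.078895.
t = 0.0578 / 0.078895 = 0.7326.
df = n − 2 = 539.
One-sided p ≈ 0.2321, which is ≥ 0.1, so fail to reject H₀.
The data do not give significant evidence that the true slope on patient age is positive.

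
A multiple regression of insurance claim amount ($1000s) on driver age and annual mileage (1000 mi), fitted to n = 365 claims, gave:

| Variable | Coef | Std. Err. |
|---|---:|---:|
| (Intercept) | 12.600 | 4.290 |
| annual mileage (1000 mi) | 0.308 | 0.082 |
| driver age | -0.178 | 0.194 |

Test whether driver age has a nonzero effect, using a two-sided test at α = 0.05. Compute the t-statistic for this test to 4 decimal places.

t = -0.9175

Read off: b = -0.178, SE = 0.194 for driver age.
H₀: β₁ = 0 vs H₁: β₁ ≠ 0.
t = -0.178 / 0.194 = -0.9175.
df = n − k − 1 = 365 − 2 − 1 = 362.
Two-sided p ≈ 0.3595, which is ≥ 0.05, so fail to reject H₀.
The data do not give significant evidence of an association between driver age and insurance claim amount, after adjusting for the other predictors.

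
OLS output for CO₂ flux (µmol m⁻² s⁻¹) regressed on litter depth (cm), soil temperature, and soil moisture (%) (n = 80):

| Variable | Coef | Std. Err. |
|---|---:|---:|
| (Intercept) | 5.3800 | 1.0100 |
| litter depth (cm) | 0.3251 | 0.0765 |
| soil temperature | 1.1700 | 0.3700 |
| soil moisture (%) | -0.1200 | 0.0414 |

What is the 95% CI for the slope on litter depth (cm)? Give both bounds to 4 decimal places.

(0.1727, 0.4775)

Read off: b = 0.3251, SE = 0.0765 for litter depth (cm).
df = n − k − 1 = 80 − 3 − 1 = 76.
t* = t_{0.025, 76} = 1.991673.
Margin = t* × SE = 1.991673 × 0.0765 = 0.152363.
CI: 0.3251 ± 0.152363 → (0.1727, 0.4775).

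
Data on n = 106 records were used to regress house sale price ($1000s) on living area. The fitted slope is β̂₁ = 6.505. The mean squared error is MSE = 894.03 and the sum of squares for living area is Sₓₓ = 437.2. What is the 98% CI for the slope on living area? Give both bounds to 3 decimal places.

(3.126, 9.884)

SE(β̂₁) = √(MSE/Sₓₓ) = √(894.03/437.2) = 1.43.
df = n − 2 = 104.
t* = t_{0.01, 104} = 2.362739.
Margin = t* × SE = 2.362739 × 1.43 = 3.37872.
CI: 6.505 ± 3.37872 → (3.126, 9.884).
With 98% confidence, each one-unit increase in living area is associated with a change of between 3.126 and 9.884 $1000s in house sale price.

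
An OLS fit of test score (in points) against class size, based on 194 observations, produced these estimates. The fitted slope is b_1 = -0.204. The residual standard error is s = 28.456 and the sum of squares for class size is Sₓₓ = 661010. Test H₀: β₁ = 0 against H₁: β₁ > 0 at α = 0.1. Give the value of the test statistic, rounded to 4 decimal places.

t = -5.8285

SE(b_1) = s/√Sₓₓ = 28.456/√661010 = 0.0350001.
t = -0.204 / 0.0350001 = -5.8285.
df = n − 2 = 192.
One-sided p ≈ 1.0000, which is ≥ 0.1, so fail to reject H₀.
The data do not give significant evidence that the true slope on class size is positive.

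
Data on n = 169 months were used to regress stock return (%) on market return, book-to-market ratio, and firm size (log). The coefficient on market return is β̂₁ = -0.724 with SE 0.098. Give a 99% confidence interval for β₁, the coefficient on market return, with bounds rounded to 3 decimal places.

(-0.979, -0.469)

df = n − k − 1 = 169 − 3 − 1 = 165.
t* = t_{0.005, 165} = 2.605954.
Margin = t* × SE = 2.605954 × 0.098 = 0.25538.
CI: -0.724 ± 0.25538 → (-0.979, -0.469).
With 99% confidence, each one-unit increase in market return is associated with a change of between -0.979 and -0.469 % in stock return, holding the other predictors fixed.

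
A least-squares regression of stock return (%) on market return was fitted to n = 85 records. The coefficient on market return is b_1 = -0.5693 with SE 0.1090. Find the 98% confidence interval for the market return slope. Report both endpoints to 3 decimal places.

df = n − 2 = 85 − 2 = 83.
t* = t_{0.01, 83} = 2.372119.
Margin = t* × SE = 2.372119 × 0.1090 = 0.25856.
CI: -0.5693 ± 0.25856 → (-0.828, -0.311).
With 98% confidence, each one-unit increase in market return is associated with a change of between -0.828 and -0.311 % in stock return.

(-0.828, -0.311)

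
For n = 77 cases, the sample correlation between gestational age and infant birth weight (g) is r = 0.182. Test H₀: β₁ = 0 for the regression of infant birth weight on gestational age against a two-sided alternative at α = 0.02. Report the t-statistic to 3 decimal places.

t = 1.603

t = r·√(n − 2)/√(1 − r²) = 0.182·√75/√0.966876 = 1.603.
df = n − 2 = 75.
Two-sided p ≈ 0.1132, which is ≥ 0.02, so fail to reject H₀.
The data do not give significant evidence of a linear association between gestational age and infant birth weight.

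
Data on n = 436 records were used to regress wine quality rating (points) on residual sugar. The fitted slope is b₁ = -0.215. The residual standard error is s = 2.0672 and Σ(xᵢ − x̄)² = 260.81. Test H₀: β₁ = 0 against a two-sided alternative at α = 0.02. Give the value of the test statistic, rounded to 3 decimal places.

SE(b₁) = s/√Sₓₓ = 2.0672/√260.81 = 0.128003.
t = -0.215 / 0.128003 = -1.680.
df = n − 2 = 434.
Two-sided p ≈ 0.0937, which is ≥ 0.02, so fail to reject H₀.
The data do not give significant evidence of an association between residual sugar and wine quality rating.

t = -1.680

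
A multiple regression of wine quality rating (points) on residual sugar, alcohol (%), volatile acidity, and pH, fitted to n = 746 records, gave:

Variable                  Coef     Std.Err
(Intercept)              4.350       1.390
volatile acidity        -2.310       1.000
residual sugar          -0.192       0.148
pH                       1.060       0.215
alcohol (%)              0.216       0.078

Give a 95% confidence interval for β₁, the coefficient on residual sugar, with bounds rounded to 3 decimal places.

Read off: b = -0.192, SE = 0.148 for residual sugar.
df = n − k − 1 = 746 − 4 − 1 = 741.
t* = t_{0.025, 741} = 1.963171.
Margin = t* × SE = 1.963171 × 0.148 = 0.29055.
CI: -0.192 ± 0.29055 → (-0.483, 0.099).

(-0.483, 0.099)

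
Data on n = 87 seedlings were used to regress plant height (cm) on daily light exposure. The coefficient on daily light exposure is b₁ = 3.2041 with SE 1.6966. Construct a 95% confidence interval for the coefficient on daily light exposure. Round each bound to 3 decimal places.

(-0.169, 6.577)

df = n − 2 = 87 − 2 = 85.
t* = t_{0.025, 85} = 1.988268.
Margin = t* × SE = 1.988268 × 1.6966 = 3.37330.
CI: 3.2041 ± 3.37330 → (-0.169, 6.577).
With 95% confidence, each one-unit increase in daily light exposure is associated with a change of between -0.169 and 6.577 cm in plant height.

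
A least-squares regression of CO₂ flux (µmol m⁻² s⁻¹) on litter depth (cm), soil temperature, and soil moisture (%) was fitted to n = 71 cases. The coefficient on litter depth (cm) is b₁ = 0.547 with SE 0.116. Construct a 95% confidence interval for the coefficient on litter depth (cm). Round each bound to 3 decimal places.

df = n − k − 1 = 71 − 3 − 1 = 67.
t* = t_{0.025, 67} = 1.996008.
Margin = t* × SE = 1.996008 × 0.116 = 0.23154.
CI: 0.547 ± 0.23154 → (0.315, 0.779).
With 95% confidence, each one-unit increase in litter depth (cm) is associated with a change of between 0.315 and 0.779 µmol m⁻² s⁻¹ in CO₂ flux, holding the other predictors fixed.

(0.315, 0.779)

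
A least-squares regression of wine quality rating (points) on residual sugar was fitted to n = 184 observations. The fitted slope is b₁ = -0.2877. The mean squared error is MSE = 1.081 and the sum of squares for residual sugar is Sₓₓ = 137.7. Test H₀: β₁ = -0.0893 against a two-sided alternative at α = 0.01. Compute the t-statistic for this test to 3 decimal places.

SE(b₁) = √(MSE/Sₓₓ) = √(1.081/137.7) = 0.0886025.
t = (-0.2877 − (-0.0893)) / 0.0886025 = -2.239.
df = n − 2 = 182.
Two-sided p ≈ 0.0264, which is ≥ 0.01, so fail to reject H₀.
The data are consistent with a true slope of -0.0893 points per unit of residual sugar.

t = -2.239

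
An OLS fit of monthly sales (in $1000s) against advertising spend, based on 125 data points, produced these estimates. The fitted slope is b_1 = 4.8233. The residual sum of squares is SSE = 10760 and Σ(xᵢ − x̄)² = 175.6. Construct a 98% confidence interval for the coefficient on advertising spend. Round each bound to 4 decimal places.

(3.1597, 6.4869)

MSE = SSE/(n − 2) = 10760/123 = 87.4797.
SE(b_1) = √(MSE/Sₓₓ) = √(87.4797/175.6) = 0.705816.
df = n − 2 = 123.
t* = t_{0.01, 123} = 2.357047.
Margin = t* × SE = 2.357047 × 0.705816 = 1.663641.
CI: 4.8233 ± 1.663641 → (3.1597, 6.4869).
With 98% confidence, each one-unit increase in advertising spend is associated with a change of between 3.1597 and 6.4869 $1000s in monthly sales.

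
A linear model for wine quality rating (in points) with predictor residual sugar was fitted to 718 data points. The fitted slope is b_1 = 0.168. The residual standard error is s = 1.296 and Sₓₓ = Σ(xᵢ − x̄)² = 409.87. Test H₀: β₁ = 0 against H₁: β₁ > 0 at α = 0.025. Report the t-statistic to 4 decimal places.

t = 2.6244

SE(b_1) = s/√Sₓₓ = 1.296/√409.87 = 0.064015.
t = 0.168 / 0.064015 = 2.6244.
df = n − 2 = 716.
One-sided p ≈ 0.0044, which is < 0.025, so reject H₀.
There is evidence that the true slope on residual sugar is positive.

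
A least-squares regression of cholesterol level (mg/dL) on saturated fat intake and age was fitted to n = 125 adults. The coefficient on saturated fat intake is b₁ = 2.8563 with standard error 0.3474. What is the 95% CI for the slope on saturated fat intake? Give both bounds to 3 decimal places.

df = n − k − 1 = 125 − 2 − 1 = 122.
t* = t_{0.025, 122} = 1.9796.
Margin = t* × SE = 1.9796 × 0.3474 = 0.68771.
CI: 2.8563 ± 0.68771 → (2.169, 3.544).
With 95% confidence, each one-unit increase in saturated fat intake is associated with a change of between 2.169 and 3.544 mg/dL in cholesterol level, holding the other predictors fixed.

(2.169, 3.544)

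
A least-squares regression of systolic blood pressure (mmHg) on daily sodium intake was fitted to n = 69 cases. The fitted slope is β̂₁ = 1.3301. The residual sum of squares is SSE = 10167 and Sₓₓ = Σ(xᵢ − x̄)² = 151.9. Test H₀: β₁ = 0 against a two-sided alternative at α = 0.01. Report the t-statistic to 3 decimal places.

t = 1.331

MSE = SSE/(n − 2) = 10167/67 = 151.746.
SE(β̂₁) = √(MSE/Sₓₓ) = √(151.746/151.9) = 0.999494.
t = 1.3301 / 0.999494 = 1.331.
df = n − 2 = 67.
Two-sided p ≈ 0.1878, which is ≥ 0.01, so fail to reject H₀.
The data do not give significant evidence of an association between daily sodium intake and systolic blood pressure.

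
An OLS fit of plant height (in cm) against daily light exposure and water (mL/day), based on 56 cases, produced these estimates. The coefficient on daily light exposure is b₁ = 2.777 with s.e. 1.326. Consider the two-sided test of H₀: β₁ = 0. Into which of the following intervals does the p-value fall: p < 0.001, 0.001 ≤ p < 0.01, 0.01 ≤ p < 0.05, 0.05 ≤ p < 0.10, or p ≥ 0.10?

t = 2.777 / 1.326 = 2.094.
df = n − k − 1 = 56 − 2 − 1 = 53.
Two-sided p = 2·P(T_{53} > |t|) ≈ 0.0410.
So 0.01 ≤ p < 0.05.

0.01 ≤ p < 0.05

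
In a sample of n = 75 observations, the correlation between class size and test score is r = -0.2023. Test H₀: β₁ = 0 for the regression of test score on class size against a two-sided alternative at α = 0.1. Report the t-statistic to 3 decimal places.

t = -1.765

t = r·√(n − 2)/√(1 − r²) = -0.2023·√73/√0.959075 = -1.765.
df = n − 2 = 73.
Two-sided p ≈ 0.0818, which is < 0.1, so reject H₀.
There is evidence of a linear association between class size and test score.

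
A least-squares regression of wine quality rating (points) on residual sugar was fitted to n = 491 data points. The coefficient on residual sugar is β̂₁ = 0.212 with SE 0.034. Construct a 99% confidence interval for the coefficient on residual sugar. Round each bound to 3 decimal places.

df = n − 2 = 491 − 2 = 489.
t* = t_{0.005, 489} = 2.585921.
Margin = t* × SE = 2.585921 × 0.034 = 0.08792.
CI: 0.212 ± 0.08792 → (0.124, 0.300).
With 99% confidence, each one-unit increase in residual sugar is associated with a change of between 0.124 and 0.300 points in wine quality rating.

(0.124, 0.300)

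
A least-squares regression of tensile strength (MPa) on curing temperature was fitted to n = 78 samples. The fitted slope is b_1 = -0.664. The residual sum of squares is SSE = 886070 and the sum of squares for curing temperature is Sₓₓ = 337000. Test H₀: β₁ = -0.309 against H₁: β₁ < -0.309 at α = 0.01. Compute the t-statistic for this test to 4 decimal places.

MSE = SSE/(n − 2) = 886070/76 = 11658.8.
SE(b_1) = √(MSE/Sₓₓ) = √(11658.8/337000) = 0.186.
t = (-0.664 − (-0.309)) / 0.186 = -1.9086.
df = n − 2 = 76.
One-sided p ≈ 0.0300, which is ≥ 0.01, so fail to reject H₀.
The data do not give significant evidence that the true slope on curing temperature is below -0.309 MPa per unit.

t = -1.9086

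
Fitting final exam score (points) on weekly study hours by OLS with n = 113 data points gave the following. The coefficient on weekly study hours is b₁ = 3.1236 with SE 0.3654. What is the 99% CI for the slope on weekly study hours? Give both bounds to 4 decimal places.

(2.1659, 4.0813)

df = n − 2 = 113 − 2 = 111.
t* = t_{0.005, 111} = 2.620849.
Margin = t* × SE = 2.620849 × 0.3654 = 0.957658.
CI: 3.1236 ± 0.957658 → (2.1659, 4.0813).
With 99% confidence, each one-unit increase in weekly study hours is associated with a change of between 2.1659 and 4.0813 points in final exam score.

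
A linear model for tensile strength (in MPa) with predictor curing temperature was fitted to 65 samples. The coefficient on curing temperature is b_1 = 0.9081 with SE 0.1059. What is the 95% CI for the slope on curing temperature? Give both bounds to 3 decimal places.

(0.696, 1.120)

df = n − 2 = 65 − 2 = 63.
t* = t_{0.025, 63} = 1.998341.
Margin = t* × SE = 1.998341 × 0.1059 = 0.21162.
CI: 0.9081 ± 0.21162 → (0.696, 1.120).
With 95% confidence, each one-unit increase in curing temperature is associated with a change of between 0.696 and 1.120 MPa in tensile strength.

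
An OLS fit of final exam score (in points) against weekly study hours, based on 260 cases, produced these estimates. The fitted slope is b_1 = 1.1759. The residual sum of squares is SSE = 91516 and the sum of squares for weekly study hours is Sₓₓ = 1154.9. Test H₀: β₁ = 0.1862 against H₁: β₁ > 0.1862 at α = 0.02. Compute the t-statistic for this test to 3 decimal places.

t = 1.786

MSE = SSE/(n − 2) = 91516/258 = 354.713.
SE(b_1) = √(MSE/Sₓₓ) = √(354.713/1154.9) = 0.5542.
t = (1.1759 − 0.1862) / 0.5542 = 1.786.
df = n − 2 = 258.
One-sided p ≈ 0.0377, which is ≥ 0.02, so fail to reject H₀.
The data do not give significant evidence that the true slope on weekly study hours exceeds 0.1862 points per unit.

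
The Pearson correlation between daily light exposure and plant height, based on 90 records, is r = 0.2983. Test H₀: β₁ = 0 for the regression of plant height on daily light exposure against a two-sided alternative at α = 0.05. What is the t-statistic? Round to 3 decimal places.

t = 2.932

t = r·√(n − 2)/√(1 − r²) = 0.2983·√88/√0.911017 = 2.932.
df = n − 2 = 88.
Two-sided p ≈ 0.0043, which is < 0.05, so reject H₀.
There is evidence of a linear association between daily light exposure and plant height.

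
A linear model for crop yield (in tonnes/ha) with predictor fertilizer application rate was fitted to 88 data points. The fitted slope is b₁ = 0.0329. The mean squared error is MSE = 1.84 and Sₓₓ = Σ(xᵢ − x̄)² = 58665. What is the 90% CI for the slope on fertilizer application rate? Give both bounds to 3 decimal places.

(0.024, 0.042)

SE(b₁) = √(MSE/Sₓₓ) = √(1.84/58665) = 0.0056004.
df = n − 2 = 86.
t* = t_{0.05, 86} = 1.662765.
Margin = t* × SE = 1.662765 × 0.0056004 = 0.00931.
CI: 0.0329 ± 0.00931 → (0.024, 0.042).
With 90% confidence, each one-unit increase in fertilizer application rate is associated with a change of between 0.024 and 0.042 tonnes/ha in crop yield.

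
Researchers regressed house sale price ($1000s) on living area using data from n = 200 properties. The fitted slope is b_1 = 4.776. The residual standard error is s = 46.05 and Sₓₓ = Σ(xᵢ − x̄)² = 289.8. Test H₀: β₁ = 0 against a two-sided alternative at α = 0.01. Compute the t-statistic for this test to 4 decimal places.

t = 1.7656

SE(b_1) = s/√Sₓₓ = 46.05/√289.8 = 2.70508.
t = 4.776 / 2.70508 = 1.7656.
df = n − 2 = 198.
Two-sided p ≈ 0.0790, which is ≥ 0.01, so fail to reject H₀.
The data do not give significant evidence of an association between living area and house sale price.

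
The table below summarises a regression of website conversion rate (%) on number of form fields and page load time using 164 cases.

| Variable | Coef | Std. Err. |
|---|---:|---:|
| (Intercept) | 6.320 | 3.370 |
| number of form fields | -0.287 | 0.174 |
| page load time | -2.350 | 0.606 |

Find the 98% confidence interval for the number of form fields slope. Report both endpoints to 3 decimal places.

(-0.696, 0.122)

Read off: b = -0.287, SE = 0.174 for number of form fields.
df = n − k − 1 = 164 − 2 − 1 = 161.
t* = t_{0.01, 161} = 2.349732.
Margin = t* × SE = 2.349732 × 0.174 = 0.40885.
CI: -0.287 ± 0.40885 → (-0.696, 0.122).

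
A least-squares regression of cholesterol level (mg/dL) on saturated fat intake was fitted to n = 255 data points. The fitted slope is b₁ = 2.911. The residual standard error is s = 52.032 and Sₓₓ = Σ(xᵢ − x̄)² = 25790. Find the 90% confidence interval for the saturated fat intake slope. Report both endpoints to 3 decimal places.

SE(b₁) = s/√Sₓₓ = 52.032/√25790 = 0.324.
df = n − 2 = 253.
t* = t_{0.05, 253} = 1.650899.
Margin = t* × SE = 1.650899 × 0.324 = 0.53489.
CI: 2.911 ± 0.53489 → (2.376, 3.446).
With 90% confidence, each one-unit increase in saturated fat intake is associated with a change of between 2.376 and 3.446 mg/dL in cholesterol level.

(2.376, 3.446)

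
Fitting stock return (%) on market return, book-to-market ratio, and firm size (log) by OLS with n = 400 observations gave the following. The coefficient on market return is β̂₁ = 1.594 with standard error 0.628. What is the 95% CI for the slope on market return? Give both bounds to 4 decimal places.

df = n − k − 1 = 400 − 3 − 1 = 396.
t* = t_{0.025, 396} = 1.965973.
Margin = t* × SE = 1.965973 × 0.628 = 1.234631.
CI: 1.594 ± 1.234631 → (0.3594, 2.8286).
With 95% confidence, each one-unit increase in market return is associated with a change of between 0.3594 and 2.8286 % in stock return, holding the other predictors fixed.

(0.3594, 2.8286)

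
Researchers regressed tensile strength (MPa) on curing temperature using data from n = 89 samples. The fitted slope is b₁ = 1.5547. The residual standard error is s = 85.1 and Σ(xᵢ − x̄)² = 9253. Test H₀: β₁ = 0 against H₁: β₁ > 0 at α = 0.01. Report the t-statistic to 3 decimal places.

t = 1.757

SE(b₁) = s/√Sₓₓ = 85.1/√9253 = 0.884684.
t = 1.5547 / 0.884684 = 1.757.
df = n − 2 = 87.
One-sided p ≈ 0.0412, which is ≥ 0.01, so fail to reject H₀.
The data do not give significant evidence that the true slope on curing temperature is positive.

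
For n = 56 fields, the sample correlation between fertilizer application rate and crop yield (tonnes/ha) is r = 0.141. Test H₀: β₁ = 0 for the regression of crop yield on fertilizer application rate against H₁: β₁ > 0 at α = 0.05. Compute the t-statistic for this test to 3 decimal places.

t = r·√(n − 2)/√(1 − r²) = 0.141·√54/√0.980119 = 1.047.
df = n − 2 = 54.
One-sided p ≈ 0.1500, which is ≥ 0.05, so fail to reject H₀.
The data do not give significant evidence of a linear association between fertilizer application rate and crop yield.

t = 1.047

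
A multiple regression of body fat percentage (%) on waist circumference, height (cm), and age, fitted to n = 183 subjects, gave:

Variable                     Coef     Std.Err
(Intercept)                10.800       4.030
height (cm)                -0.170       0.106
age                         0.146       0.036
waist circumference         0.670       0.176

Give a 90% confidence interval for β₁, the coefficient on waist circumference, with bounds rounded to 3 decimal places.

Read off: b = 0.670, SE = 0.176 for waist circumference.
df = n − k − 1 = 183 − 3 − 1 = 179.
t* = t_{0.05, 179} = 1.653411.
Margin = t* × SE = 1.653411 × 0.176 = 0.29100.
CI: 0.670 ± 0.29100 → (0.379, 0.961).

(0.379, 0.961)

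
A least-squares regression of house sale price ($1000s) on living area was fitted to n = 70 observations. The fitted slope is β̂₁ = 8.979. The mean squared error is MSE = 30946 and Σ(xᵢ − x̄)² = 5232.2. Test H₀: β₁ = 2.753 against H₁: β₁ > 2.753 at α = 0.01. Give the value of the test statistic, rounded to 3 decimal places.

t = 2.560

SE(β̂₁) = √(MSE/Sₓₓ) = √(30946/5232.2) = 2.43198.
t = (8.979 − 2.753) / 2.43198 = 2.560.
df = n − 2 = 68.
One-sided p ≈ 0.0063, which is < 0.01, so reject H₀.
There is evidence that the true slope on living area exceeds 2.753 $1000s per unit.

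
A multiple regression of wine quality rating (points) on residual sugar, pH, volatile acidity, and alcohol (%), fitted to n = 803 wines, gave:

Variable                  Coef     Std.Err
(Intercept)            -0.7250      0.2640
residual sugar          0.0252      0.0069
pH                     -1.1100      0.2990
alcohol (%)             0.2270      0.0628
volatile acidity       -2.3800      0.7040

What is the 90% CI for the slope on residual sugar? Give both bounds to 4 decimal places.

Read off: b = 0.0252, SE = 0.0069 for residual sugar.
df = n − k − 1 = 803 − 4 − 1 = 798.
t* = t_{0.05, 798} = 1.646765.
Margin = t* × SE = 1.646765 × 0.0069 = 0.011363.
CI: 0.0252 ± 0.011363 → (0.0138, 0.0366).

(0.0138, 0.0366)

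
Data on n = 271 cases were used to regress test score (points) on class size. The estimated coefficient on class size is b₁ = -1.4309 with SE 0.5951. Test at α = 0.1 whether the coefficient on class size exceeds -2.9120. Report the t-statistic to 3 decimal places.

t = 2.489

H₀: β₁ = -2.9120 vs H₁: β₁ > -2.9120.
t = (b₁ − β₁⁰)/SE = (-1.4309 − (-2.9120)) / 0.5951 = 2.489.
df = n − 2 = 271 − 2 = 269.
One-sided p ≈ 0.0067, which is < 0.1, so reject H₀.
There is evidence that the true slope on class size exceeds -2.9120 points per unit.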